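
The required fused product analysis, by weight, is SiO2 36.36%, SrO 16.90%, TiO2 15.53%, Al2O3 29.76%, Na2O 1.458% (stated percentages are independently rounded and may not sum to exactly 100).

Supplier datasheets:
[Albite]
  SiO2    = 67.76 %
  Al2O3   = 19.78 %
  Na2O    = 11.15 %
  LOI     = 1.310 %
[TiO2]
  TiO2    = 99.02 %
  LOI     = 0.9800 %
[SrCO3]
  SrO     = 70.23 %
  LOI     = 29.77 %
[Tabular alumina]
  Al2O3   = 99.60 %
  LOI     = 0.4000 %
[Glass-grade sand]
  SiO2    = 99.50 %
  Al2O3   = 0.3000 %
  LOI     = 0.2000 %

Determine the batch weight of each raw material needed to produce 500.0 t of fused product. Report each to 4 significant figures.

Intermediates are shown (rounded to four significant digits) across the worked steps; all internal work runs at full float precision all the way through — a single rounding finalizes each reported number — the derived quantities are re-derived from the weighed amounts on 500.0 t of glass at full precision (the totals, net glass mass, yield, the five compositions, LOI), exactly as shown in either problem or answer.
Oxide-by-oxide targets in 500.0 t fused product:
  SiO2: 36.36% × 500.0 = 181.8 t
  SrO: 16.90% × 500.0 = 84.50 t
  TiO2: 15.53% × 500.0 = 77.65 t
  Al2O3: 29.76% × 500.0 = 148.8 t
  Na2O: 1.458% × 500.0 = 7.290 t
Verifying the oxide balance from the weights as reported, against the basis in use (each sum matches its target mass once rounding is allowed for):
  SiO2: 65.38·0.6776 + 138.2·0.9950 = 181.8 t (target 181.8 t)
  SrO: 120.3·0.7023 = 84.49 t (target 84.50 t)
  TiO2: 78.42·0.9902 = 77.65 t (target 77.65 t)
  Al2O3: 65.38·0.1978 + 136.0·0.9960 + 138.2·0.003000 = 148.8 t (target 148.8 t)
  Na2O: 65.38·0.1115 = 7.290 t (target 7.290 t)
Mass balance on the glass: batch total minus LOI = 500.0 t (per-oxide target masses sum to 500.0 t; with the basis standing at 500.0 t — a pure rounding effect).
Total batch = Σ batch = 538.3 t; LOI removed, Σ of batch·LOI: 38.26 t; as yield: glass ÷ batch → 92.89%.

Batch per 500.0 t fused product:
  Albite: 65.38 t
  TiO2: 78.42 t
  SrCO3: 120.3 t
  Tabular alumina: 136.0 t
  Glass-grade sand: 138.2 t
Total batch = 538.3 t; LOI loss = 38.26 t; yield = 92.89%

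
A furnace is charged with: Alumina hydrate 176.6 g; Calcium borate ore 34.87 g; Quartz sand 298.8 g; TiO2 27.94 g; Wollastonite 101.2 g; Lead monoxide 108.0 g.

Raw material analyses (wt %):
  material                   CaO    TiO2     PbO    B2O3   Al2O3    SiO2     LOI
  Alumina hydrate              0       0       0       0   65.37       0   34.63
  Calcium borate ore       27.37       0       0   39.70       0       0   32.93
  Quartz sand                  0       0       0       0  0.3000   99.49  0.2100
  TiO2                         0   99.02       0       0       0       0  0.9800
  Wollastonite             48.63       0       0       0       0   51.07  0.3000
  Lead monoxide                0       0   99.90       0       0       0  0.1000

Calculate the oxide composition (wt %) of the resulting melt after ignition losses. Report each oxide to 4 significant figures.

Each numeric step keeps exact precision at each step — mid-chain values are printed rounded to 4 significant digits on the page. Every reported figure sees exactly one rounding; derived quantities are re-derived using the weight values on 673.5 g of glass at full float precision (ignition loss, the six compositions, the totals, yield, net glass mass), exactly as printed in problem or answer.
Per-oxide mass from batch:
  CaO: 34.87·0.2737 + 101.2·0.4863 = 58.76 g
  TiO2: 27.94·0.9902 = 27.67 g
  PbO: 108.0·0.9990 = 107.9 g
  B2O3: 34.87·0.3970 = 13.84 g
  Al2O3: 176.6·0.6537 + 298.8·0.003000 = 116.3 g
  SiO2: 298.8·0.9949 + 101.2·0.5107 = 349.0 g
LOI: 176.6·0.3463 + 34.87·0.3293 + 298.8·0.002100 + 27.94·0.009800 + 101.2·0.003000 + 108.0·0.001000 = 73.95 g
Glass mass = batch − LOI = 747.4 − 73.95 = 673.5 g (= Σ oxide masses)
percent by weight: oxide/glass ×100

Glass mass = 673.5 g (batch 747.4 − LOI 73.95).
Composition: CaO 8.725%, TiO2 4.108%, PbO 16.02%, B2O3 2.056%, Al2O3 17.27%, SiO2 51.82%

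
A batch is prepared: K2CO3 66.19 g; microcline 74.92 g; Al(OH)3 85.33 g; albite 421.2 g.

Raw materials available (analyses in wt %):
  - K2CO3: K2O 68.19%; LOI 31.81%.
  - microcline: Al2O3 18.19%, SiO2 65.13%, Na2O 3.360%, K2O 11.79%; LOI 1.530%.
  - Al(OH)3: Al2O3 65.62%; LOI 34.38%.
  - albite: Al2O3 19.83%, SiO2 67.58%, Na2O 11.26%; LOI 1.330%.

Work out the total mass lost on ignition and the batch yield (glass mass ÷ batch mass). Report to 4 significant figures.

LOI loss = 57.14 g; glass = 590.5 g; yield = 91.18%

Values along the way are printed (rounded to 4 significant figures) in the working. Every computation maintains full precision from first step to last — each reported number sees exactly one rounding. Derived quantities are rebuilt at full float precision (LOI, totals, glass mass, four oxide percentages, the yield) from the batch weights at 590.5 g of glass, as given in the problem or answer text.
Each material's LOI contribution:
  K2CO3: 66.19 × 0.3181 = 21.06 g
  microcline: 74.92 × 0.01530 = 1.146 g
  Al(OH)3: 85.33 × 0.3438 = 29.34 g
  albite: 421.2 × 0.01330 = 5.602 g
Total LOI = 57.14 g
Glass = batch − LOI = 647.6 − 57.14 = 590.5 g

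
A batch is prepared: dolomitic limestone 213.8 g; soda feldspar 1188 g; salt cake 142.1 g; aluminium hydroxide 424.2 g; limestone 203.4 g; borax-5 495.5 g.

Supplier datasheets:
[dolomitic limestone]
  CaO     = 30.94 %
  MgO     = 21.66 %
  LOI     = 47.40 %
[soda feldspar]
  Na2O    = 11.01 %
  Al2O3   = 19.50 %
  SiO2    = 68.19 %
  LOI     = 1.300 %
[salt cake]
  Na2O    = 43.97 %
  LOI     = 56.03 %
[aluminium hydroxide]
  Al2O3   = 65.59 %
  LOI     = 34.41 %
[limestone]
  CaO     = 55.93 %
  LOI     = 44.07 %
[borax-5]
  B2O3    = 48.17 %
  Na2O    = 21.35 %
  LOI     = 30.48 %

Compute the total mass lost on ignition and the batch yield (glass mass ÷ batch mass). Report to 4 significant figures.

LOI loss = 583.0 g; glass = 2084 g; yield = 78.14%

All arithmetic carries full precision throughout. Working values are displayed rounded off to 4 significant figures across the worked steps. Exactly one rounding goes into each reported figure; the derived quantities, including the yield, six oxide percentages, totals, ignition loss, glass mass, are carried from the batch weights at 2084 g of glass at full float precision as they appear in the problem or answer text.
LOI of each material in turn:
  dolomitic limestone: 213.8 × 0.4740 = 101.3 g
  soda feldspar: 1188 × 0.01300 = 15.44 g
  salt cake: 142.1 × 0.5603 = 79.62 g
  aluminium hydroxide: 424.2 × 0.3441 = 146.0 g
  limestone: 203.4 × 0.4407 = 89.64 g
  borax-5: 495.5 × 0.3048 = 151.0 g
Total LOI = 583.0 g
Glass = batch − LOI = 2667 − 583.0 = 2084 g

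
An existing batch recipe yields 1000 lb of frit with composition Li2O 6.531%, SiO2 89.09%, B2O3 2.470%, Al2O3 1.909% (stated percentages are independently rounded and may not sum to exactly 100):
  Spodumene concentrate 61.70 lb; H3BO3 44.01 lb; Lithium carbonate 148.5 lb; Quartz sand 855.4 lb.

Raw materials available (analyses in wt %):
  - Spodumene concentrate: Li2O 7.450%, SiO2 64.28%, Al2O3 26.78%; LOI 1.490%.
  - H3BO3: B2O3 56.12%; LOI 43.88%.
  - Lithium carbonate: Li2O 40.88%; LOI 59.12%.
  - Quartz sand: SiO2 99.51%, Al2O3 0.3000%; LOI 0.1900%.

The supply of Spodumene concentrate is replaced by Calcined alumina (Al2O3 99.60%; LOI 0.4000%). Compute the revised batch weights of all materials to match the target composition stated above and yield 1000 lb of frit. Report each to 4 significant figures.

The intermediate values appear, with 4-significant-figure rounding, in the printout. All arithmetic runs at full float precision at all times. Exactly one rounding is applied to every reported number. The derived quantities, including LOI, four oxide percentages, yield, glass mass, totals, are carried using the weight values per 1000 lb of glass at exact precision exactly as printed in the problem or the answer.
Oxide mass targets, per 1000 lb frit:
  Li2O: 6.531% × 1000 = 65.31 lb
  SiO2: 89.09% × 1000 = 890.9 lb
  B2O3: 2.470% × 1000 = 24.70 lb
  Al2O3: 1.909% × 1000 = 19.09 lb
Oxide-by-oxide audit from the weights as reported, relative to the basis at hand (delivered sums recover each target modulo rounding of the values):
  Li2O: 159.8·0.4088 = 65.33 lb (target 65.31 lb)
  SiO2: 895.3·0.9951 = 890.9 lb (target 890.9 lb)
  B2O3: 44.01·0.5612 = 24.70 lb (target 24.70 lb)
  Al2O3: 16.47·0.9960 + 895.3·0.003000 = 19.09 lb (target 19.09 lb)
Consistency of the glass mass: batch Σ − ignition loss = 1000 lb (the Σ of target masses is 1000 lb; stated basis 1000 lb — rounding explains the deltas).
Batch grand total — Σ batch = 1116 lb; ignition loss, Σ(batch × LOI) = 115.6 lb; yield, glass over the total, = 89.64%.

Revised batch per 1000 lb frit:
  Calcined alumina: 16.47 lb
  H3BO3: 44.01 lb
  Lithium carbonate: 159.8 lb
  Quartz sand: 895.3 lb
Total batch = 1116 lb; LOI loss = 115.6 lb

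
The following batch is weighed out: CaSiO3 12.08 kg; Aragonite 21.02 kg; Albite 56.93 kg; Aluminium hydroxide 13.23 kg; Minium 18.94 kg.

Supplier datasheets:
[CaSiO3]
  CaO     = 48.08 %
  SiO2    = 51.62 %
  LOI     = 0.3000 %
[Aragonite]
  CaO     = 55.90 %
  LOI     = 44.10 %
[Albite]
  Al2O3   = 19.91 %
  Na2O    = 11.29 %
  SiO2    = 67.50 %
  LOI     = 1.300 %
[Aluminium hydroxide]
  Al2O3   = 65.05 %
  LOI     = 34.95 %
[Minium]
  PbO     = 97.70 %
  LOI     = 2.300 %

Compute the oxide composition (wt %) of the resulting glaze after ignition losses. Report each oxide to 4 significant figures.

Each numeric step carries exact precision through every step. Mid-chain values appear, with 4-significant-digit rounding, within the worked lines — each reported number is rounded just once — the derived quantities are re-derived in exact precision (the totals, net glass mass, the five compositions, ignition loss, the yield) from the batch weights at 107.1 kg of glass, as quoted within the problem or the answer.
Per-oxide mass from batch:
  CaO: 12.08·0.4808 + 21.02·0.5590 = 17.56 kg
  PbO: 18.94·0.9770 = 18.50 kg
  Al2O3: 56.93·0.1991 + 13.23·0.6505 = 19.94 kg
  Na2O: 56.93·0.1129 = 6.427 kg
  SiO2: 12.08·0.5162 + 56.93·0.6750 = 44.66 kg
LOI: 12.08·0.003000 + 21.02·0.4410 + 56.93·0.01300 + 13.23·0.3495 + 18.94·0.02300 = 15.11 kg
Glass = total batch minus LOI = 122.2 − 15.11 = 107.1 kg (equal to the oxide-mass sum)
each oxide over glass, ×100, is wt %

Glass mass = 107.1 kg (batch 122.2 − LOI 15.11).
Composition: CaO 16.40%, PbO 17.28%, Al2O3 18.62%, Na2O 6.002%, SiO2 41.70%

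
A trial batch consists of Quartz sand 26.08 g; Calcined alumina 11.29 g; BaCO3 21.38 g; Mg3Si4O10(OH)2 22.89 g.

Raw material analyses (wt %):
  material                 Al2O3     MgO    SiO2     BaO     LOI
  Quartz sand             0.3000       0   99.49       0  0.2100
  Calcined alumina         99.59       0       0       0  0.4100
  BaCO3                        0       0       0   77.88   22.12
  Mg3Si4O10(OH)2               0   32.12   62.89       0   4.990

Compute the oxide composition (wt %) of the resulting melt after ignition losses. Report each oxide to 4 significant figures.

Glass mass = 75.67 g (batch 81.64 − LOI 5.973).
Composition: Al2O3 14.96%, MgO 9.717%, SiO2 53.32%, BaO 22.01%

Exact precision is held throughout — values along the way are printed, with 4-significant-digit rounding, across the worked steps; every reported value receives exactly one rounding. All derived quantities are rebuilt from the weighed amounts per 75.67 g of glass in full float precision (LOI, four oxide percentages, yield, net glass mass, the totals) as they appear in the question or the answer.
Per-oxide mass from batch:
  Al2O3: 26.08·0.003000 + 11.29·0.9959 = 11.32 g
  MgO: 22.89·0.3212 = 7.352 g
  SiO2: 26.08·0.9949 + 22.89·0.6289 = 40.34 g
  BaO: 21.38·0.7788 = 16.65 g
LOI: 26.08·0.002100 + 11.29·0.004100 + 21.38·0.2212 + 22.89·0.04990 = 5.973 g
The glass mass, total less LOI, = 81.64 − 5.973 = 75.67 g (= Σ oxide masses)
oxide / glass × 100 gives the wt %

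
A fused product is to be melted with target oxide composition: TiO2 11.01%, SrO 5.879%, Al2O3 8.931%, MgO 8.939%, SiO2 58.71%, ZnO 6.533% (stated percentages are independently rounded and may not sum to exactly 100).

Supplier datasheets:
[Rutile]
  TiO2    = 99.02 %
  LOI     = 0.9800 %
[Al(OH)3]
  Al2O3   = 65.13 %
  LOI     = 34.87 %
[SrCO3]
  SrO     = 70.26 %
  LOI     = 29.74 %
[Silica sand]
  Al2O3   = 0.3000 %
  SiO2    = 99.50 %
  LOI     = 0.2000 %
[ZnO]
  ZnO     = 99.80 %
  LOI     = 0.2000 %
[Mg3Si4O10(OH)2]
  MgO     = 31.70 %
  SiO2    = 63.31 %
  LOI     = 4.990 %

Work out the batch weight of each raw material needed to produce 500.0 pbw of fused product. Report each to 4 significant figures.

Batch per 500.0 pbw fused product:
  Rutile: 55.59 pbw
  Al(OH)3: 67.62 pbw
  SrCO3: 41.84 pbw
  Silica sand: 205.3 pbw
  ZnO: 32.73 pbw
  Mg3Si4O10(OH)2: 141.0 pbw
Total batch = 544.1 pbw; LOI loss = 44.08 pbw; yield = 91.90%

Working values are printed, rounded to 4 significant figures, at each printed step; full float precision is held at all times; every reported result undergoes a single rounding; derived quantities, including ignition loss, net glass mass, six oxide percentages, the yield, totals, are rebuilt using the weight values on 500.0 pbw of glass at exact precision as set out in question or answer.
Per-oxide target masses for 500.0 pbw fused product:
  TiO2: 11.01% × 500.0 = 55.05 pbw
  SrO: 5.879% × 500.0 = 29.40 pbw
  Al2O3: 8.931% × 500.0 = 44.66 pbw
  MgO: 8.939% × 500.0 = 44.70 pbw
  SiO2: 58.71% × 500.0 = 293.6 pbw
  ZnO: 6.533% × 500.0 = 32.66 pbw
A balance pass over the oxides, applying the batch weights above, for the quoted basis mass (delivered sums recover each target modulo rounding of the values):
  TiO2: 55.59·0.9902 = 55.05 pbw (target 55.05 pbw)
  SrO: 41.84·0.7026 = 29.40 pbw (target 29.40 pbw)
  Al2O3: 67.62·0.6513 + 205.3·0.003000 = 44.66 pbw (target 44.66 pbw)
  MgO: 141.0·0.3170 = 44.70 pbw (target 44.70 pbw)
  SiO2: 205.3·0.9950 + 141.0·0.6331 = 293.5 pbw (target 293.6 pbw)
  ZnO: 32.73·0.9980 = 32.66 pbw (target 32.66 pbw)
The glass-mass cross-check: the batch minus its LOI: 500.0 pbw (targets for the oxides total 500.0 pbw; the stated basis being 500.0 pbw — any gap is answer rounding).
Total batch = Σ batch = 544.1 pbw; the LOI term Σ batch·LOI equals 44.08 pbw; yield: glass divided by total = 91.90%.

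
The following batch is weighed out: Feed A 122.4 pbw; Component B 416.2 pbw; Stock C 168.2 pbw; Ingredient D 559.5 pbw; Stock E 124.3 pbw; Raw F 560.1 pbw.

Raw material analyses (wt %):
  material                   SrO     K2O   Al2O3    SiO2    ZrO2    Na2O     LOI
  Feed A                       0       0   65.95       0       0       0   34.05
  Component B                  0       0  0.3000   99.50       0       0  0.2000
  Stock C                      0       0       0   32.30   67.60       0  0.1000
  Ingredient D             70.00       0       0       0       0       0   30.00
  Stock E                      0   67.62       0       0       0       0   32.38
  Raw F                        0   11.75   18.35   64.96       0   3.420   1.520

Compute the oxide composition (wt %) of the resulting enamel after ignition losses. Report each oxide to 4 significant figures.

Glass mass = 1691 pbw (batch 1951 − LOI 259.3).
Composition: SrO 23.16%, K2O 8.860%, Al2O3 10.92%, SiO2 49.21%, ZrO2 6.722%, Na2O 1.133%

Every computation carries full precision throughout. Mid-chain values are shown, rounded to 4 significant digits, in the printout — every reported result is rounded only once. The derived quantities (totals, the six compositions, glass mass, LOI, yield) are re-derived in exact precision using the weight values for 1691 pbw of glass exactly as shown in the problem or the answer.
Per-oxide mass from batch:
  SrO: 559.5·0.7000 = 391.6 pbw
  K2O: 124.3·0.6762 + 560.1·0.1175 = 149.9 pbw
  Al2O3: 122.4·0.6595 + 416.2·0.003000 + 560.1·0.1835 = 184.7 pbw
  SiO2: 416.2·0.9950 + 168.2·0.3230 + 560.1·0.6496 = 832.3 pbw
  ZrO2: 168.2·0.6760 = 113.7 pbw
  Na2O: 560.1·0.03420 = 19.16 pbw
LOI: 122.4·0.3405 + 416.2·0.002000 + 168.2·0.001000 + 559.5·0.3000 + 124.3·0.3238 + 560.1·0.01520 = 259.3 pbw
Glass = total batch minus LOI = 1951 − 259.3 = 1691 pbw (the oxide masses sum to this)
oxide / glass × 100 gives the wt %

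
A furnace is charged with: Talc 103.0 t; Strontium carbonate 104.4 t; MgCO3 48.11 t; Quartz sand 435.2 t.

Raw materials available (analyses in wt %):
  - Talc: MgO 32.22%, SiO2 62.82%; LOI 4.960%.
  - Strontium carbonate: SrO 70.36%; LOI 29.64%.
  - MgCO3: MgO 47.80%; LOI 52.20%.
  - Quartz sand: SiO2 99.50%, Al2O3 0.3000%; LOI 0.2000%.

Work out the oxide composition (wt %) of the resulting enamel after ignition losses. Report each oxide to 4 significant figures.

Every computation keeps full float precision throughout; in-progress results are printed, rounded to 4 significant figures, as written — a single rounding finalizes each reported value. The derived quantities, including yield, the totals, ignition loss, glass mass, the four compositions, are carried from the weighed amounts at 628.7 t of glass in exact precision as set out in the problem or answer text.
Mass of each oxide from the mix:
  MgO: 103.0·0.3222 + 48.11·0.4780 = 56.18 t
  SiO2: 103.0·0.6282 + 435.2·0.9950 = 497.7 t
  Al2O3: 435.2·0.003000 = 1.306 t
  SrO: 104.4·0.7036 = 73.46 t
LOI: 103.0·0.04960 + 104.4·0.2964 + 48.11·0.5220 + 435.2·0.002000 = 62.04 t
Resulting glass, batch − LOI: 690.7 − 62.04 = 628.7 t (matching Σ of the oxides)
wt % = oxide mass / glass mass × 100

Glass mass = 628.7 t (batch 690.7 − LOI 62.04).
Composition: MgO 8.937%, SiO2 79.17%, Al2O3 0.2077%, SrO 11.68%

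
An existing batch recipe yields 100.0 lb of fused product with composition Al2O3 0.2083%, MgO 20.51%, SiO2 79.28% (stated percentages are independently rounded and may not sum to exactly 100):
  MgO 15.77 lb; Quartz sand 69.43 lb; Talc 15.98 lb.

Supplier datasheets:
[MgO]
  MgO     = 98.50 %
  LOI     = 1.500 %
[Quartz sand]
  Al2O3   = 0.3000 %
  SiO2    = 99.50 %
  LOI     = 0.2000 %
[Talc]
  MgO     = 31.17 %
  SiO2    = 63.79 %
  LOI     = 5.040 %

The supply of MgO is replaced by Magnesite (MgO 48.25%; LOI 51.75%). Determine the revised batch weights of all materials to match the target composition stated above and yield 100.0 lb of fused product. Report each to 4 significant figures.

Each numeric step holds full float precision at all times; in-progress results are printed, with 4-significant-digit rounding, as written — every reported value carries a single rounding. All derived quantities are rebuilt in exact precision (the yield, glass mass, ignition loss, totals, three oxide percentages) starting from the weights at 100.0 lb of glass exactly as shown in the problem or answer text.
The oxide mass targets at 100.0 lb fused product:
  Al2O3: 0.2083% × 100.0 = 0.2083 lb
  MgO: 20.51% × 100.0 = 20.51 lb
  SiO2: 79.28% × 100.0 = 79.28 lb
Oxide-by-oxide audit on the weights just shown, per the basis as stated (each sum matches its target mass inside rounding margins):
  Al2O3: 69.43·0.003000 = 0.2083 lb (target 0.2083 lb)
  MgO: 32.18·0.4825 + 15.98·0.3117 = 20.51 lb (target 20.51 lb)
  SiO2: 69.43·0.9950 + 15.98·0.6379 = 79.28 lb (target 79.28 lb)
Glass-mass closure: net batch after ignition = 99.99 lb (the Σ of target masses is 100.0 lb; with the basis standing at 100.0 lb — differing by rounding only).
Adding the batch up: Σ batch = 117.6 lb; loss to ignition Σ batch·LOI = 17.60 lb; glass ÷ batch gives a yield of 85.03%.

Revised batch per 100.0 lb fused product:
  Magnesite: 32.18 lb
  Quartz sand: 69.43 lb
  Talc: 15.98 lb
Total batch = 117.6 lb; LOI loss = 17.60 lb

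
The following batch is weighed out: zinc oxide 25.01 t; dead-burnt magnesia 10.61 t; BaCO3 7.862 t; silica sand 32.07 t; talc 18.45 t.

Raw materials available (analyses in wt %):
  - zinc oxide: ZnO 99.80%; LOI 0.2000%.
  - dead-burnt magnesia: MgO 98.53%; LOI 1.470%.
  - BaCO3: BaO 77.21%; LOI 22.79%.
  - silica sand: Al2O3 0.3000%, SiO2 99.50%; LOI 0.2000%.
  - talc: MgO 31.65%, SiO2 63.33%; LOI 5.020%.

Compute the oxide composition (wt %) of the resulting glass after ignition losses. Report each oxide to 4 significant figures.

Glass mass = 91.01 t (batch 94.00 − LOI 2.988).
Composition: Al2O3 0.1057%, MgO 17.90%, SiO2 47.90%, BaO 6.670%, ZnO 27.42%

Working values appear (rounded to 4 significant digits) on the page — all arithmetic keeps full precision in every operation; every reported figure takes just one rounding — all derived quantities, which include five oxide percentages, the totals, the yield, net glass mass, LOI, are carried at exact precision, precisely as stated by problem or answer, from the weighed amounts for 91.01 t of glass.
Oxide masses out of the charge:
  Al2O3: 32.07·0.003000 = 0.09621 t
  MgO: 10.61·0.9853 + 18.45·0.3165 = 16.29 t
  SiO2: 32.07·0.9950 + 18.45·0.6333 = 43.59 t
  BaO: 7.862·0.7721 = 6.070 t
  ZnO: 25.01·0.9980 = 24.96 t
LOI: 25.01·0.002000 + 10.61·0.01470 + 7.862·0.2279 + 32.07·0.002000 + 18.45·0.05020 = 2.988 t
The glass mass, total less LOI, = 94.00 − 2.988 = 91.01 t (= Σ oxide masses)
percent by weight: oxide/glass ×100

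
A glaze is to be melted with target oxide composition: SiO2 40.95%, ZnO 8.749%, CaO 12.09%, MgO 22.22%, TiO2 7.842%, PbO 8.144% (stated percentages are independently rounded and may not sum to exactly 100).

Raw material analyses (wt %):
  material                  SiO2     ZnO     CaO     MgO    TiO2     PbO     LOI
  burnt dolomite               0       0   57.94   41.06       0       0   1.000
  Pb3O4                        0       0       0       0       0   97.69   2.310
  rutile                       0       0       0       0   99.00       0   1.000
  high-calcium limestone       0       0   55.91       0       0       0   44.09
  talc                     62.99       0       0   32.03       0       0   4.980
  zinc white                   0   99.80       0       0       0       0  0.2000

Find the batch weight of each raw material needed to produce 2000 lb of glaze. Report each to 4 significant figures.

The intermediate values are shown rounded off to 4 significant digits within the worked lines. All internal work carries full float precision all the way through; every reported value is rounded just once — all derived quantities are recomputed from the batch weights per 2000 lb of glass in full precision (six oxide percentages, ignition loss, yield, net glass mass, totals) as quoted within the problem or answer text.
Per-oxide target masses for 2000 lb glaze:
  SiO2: 40.95% × 2000 = 819.0 lb
  ZnO: 8.749% × 2000 = 175.0 lb
  CaO: 12.09% × 2000 = 241.8 lb
  MgO: 22.22% × 2000 = 444.4 lb
  TiO2: 7.842% × 2000 = 156.8 lb
  PbO: 8.144% × 2000 = 162.9 lb
A balance pass over the oxides, with the batch weights as given, relative to the basis at hand (delivered sums recover each target given rounding of the digits):
  SiO2: 1300·0.6299 = 818.9 lb (target 819.0 lb)
  ZnO: 175.3·0.9980 = 174.9 lb (target 175.0 lb)
  CaO: 68.06·0.5794 + 362.0·0.5591 = 241.8 lb (target 241.8 lb)
  MgO: 68.06·0.4106 + 1300·0.3203 = 444.3 lb (target 444.4 lb)
  TiO2: 158.4·0.9900 = 156.8 lb (target 156.8 lb)
  PbO: 166.7·0.9769 = 162.8 lb (target 162.9 lb)
Glass-mass bookkeeping: batch Σ − ignition loss = 2000 lb (the Σ of target masses is 2000 lb; the stated basis being 2000 lb — any gap is answer rounding).
Adding the batch up: Σ batch = 2230 lb; LOI removed, Σ of batch·LOI: 230.8 lb; yield = glass ÷ total batch = 89.65%.

Batch per 2000 lb glaze:
  burnt dolomite: 68.06 lb
  Pb3O4: 166.7 lb
  rutile: 158.4 lb
  high-calcium limestone: 362.0 lb
  talc: 1300 lb
  zinc white: 175.3 lb
Total batch = 2230 lb; LOI loss = 230.8 lb; yield = 89.65%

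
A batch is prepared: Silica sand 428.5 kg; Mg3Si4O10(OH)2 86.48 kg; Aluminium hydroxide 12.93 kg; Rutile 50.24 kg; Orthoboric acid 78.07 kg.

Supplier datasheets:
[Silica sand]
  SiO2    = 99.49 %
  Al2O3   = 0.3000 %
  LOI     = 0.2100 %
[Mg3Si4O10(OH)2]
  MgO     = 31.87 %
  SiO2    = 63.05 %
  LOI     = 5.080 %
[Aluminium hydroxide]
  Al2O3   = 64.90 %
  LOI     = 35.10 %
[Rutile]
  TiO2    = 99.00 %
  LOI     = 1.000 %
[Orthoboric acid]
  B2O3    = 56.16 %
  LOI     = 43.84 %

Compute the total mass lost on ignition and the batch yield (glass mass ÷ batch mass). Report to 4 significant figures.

LOI loss = 44.56 kg; glass = 611.7 kg; yield = 93.21%

Every computation runs at full precision through the solve — rounding to four significant figures applies to every working value as displayed; each reported number includes exactly one rounding. Derived quantities (net glass mass, yield, the totals, ignition loss, the five compositions) are re-derived from the batch weights on 611.7 kg of glass at full float precision as quoted within either problem or answer.
Loss on ignition, line by line:
  Silica sand: 428.5 × 0.002100 = 0.8998 kg
  Mg3Si4O10(OH)2: 86.48 × 0.05080 = 4.393 kg
  Aluminium hydroxide: 12.93 × 0.3510 = 4.538 kg
  Rutile: 50.24 × 0.01000 = 0.5024 kg
  Orthoboric acid: 78.07 × 0.4384 = 34.23 kg
Total LOI = 44.56 kg
Glass = batch − LOI = 656.2 − 44.56 = 611.7 kg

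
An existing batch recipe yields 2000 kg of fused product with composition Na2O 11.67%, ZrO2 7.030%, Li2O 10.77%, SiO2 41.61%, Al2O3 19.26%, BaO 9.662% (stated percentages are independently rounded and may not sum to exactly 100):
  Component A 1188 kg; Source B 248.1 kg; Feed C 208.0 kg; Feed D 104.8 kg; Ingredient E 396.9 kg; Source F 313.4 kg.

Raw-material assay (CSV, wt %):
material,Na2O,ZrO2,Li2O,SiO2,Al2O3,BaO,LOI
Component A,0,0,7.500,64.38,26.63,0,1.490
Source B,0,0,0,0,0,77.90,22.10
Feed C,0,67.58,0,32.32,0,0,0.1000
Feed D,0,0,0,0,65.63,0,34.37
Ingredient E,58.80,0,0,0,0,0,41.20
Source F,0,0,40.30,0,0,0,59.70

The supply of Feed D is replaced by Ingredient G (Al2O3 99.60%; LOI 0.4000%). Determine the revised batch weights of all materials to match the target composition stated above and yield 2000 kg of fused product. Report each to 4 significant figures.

All arithmetic holds exact precision all the way through. The intermediate values appear (rounded to four significant digits) when written out; exactly one rounding goes into each reported result; the derived quantities are computed in full float precision (the yield, ignition loss, glass mass, totals, the six compositions) from the weighed amounts on 2000 kg of glass as quoted within the problem or the answer.
Oxide-by-oxide targets in 2000 kg fused product:
  Na2O: 11.67% × 2000 = 233.4 kg
  ZrO2: 7.030% × 2000 = 140.6 kg
  Li2O: 10.77% × 2000 = 215.4 kg
  SiO2: 41.61% × 2000 = 832.2 kg
  Al2O3: 19.26% × 2000 = 385.2 kg
  BaO: 9.662% × 2000 = 193.2 kg
Per-oxide balance check working from each reported weight, on the stated basis (oxide sums agree with the targets inside rounding margins):
  Na2O: 396.9·0.5880 = 233.4 kg (target 233.4 kg)
  ZrO2: 208.0·0.6758 = 140.6 kg (target 140.6 kg)
  Li2O: 1188·0.07500 + 313.4·0.4030 = 215.4 kg (target 215.4 kg)
  SiO2: 1188·0.6438 + 208.0·0.3232 = 832.1 kg (target 832.2 kg)
  Al2O3: 1188·0.2663 + 69.06·0.9960 = 385.1 kg (target 385.2 kg)
  BaO: 248.1·0.7790 = 193.3 kg (target 193.2 kg)
The glass-mass cross-check: total batch − LOI = 2000 kg (targets for the oxides total 2000 kg; against the stated basis, 2000 kg — rounding explains the deltas).
Adding the batch up: Σ batch = 2423 kg; the LOI term Σ batch·LOI equals 423.6 kg; yield: glass divided by total = 82.52%.

Revised batch per 2000 kg fused product:
  Component A: 1188 kg
  Source B: 248.1 kg
  Feed C: 208.0 kg
  Ingredient G: 69.06 kg
  Ingredient E: 396.9 kg
  Source F: 313.4 kg
Total batch = 2423 kg; LOI loss = 423.6 kg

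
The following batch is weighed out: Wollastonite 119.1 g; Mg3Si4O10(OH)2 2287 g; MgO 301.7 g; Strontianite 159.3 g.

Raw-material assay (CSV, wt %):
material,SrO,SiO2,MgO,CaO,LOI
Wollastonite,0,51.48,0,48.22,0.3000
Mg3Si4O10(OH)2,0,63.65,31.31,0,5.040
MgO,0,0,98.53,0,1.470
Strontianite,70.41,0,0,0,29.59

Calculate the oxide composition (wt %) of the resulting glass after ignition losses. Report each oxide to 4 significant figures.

The whole derivation maintains full precision in every operation — intermediates are displayed (rounded to 4 significant figures) when written out. Every reported figure sees exactly one rounding. The derived quantities are recomputed at exact precision (the four compositions, totals, ignition loss, glass mass, the yield) starting from the weights on 2700 g of glass exactly as shown in the problem or the answer.
What the batch supplies per oxide:
  SrO: 159.3·0.7041 = 112.2 g
  SiO2: 119.1·0.5148 + 2287·0.6365 = 1517 g
  MgO: 2287·0.3131 + 301.7·0.9853 = 1013 g
  CaO: 119.1·0.4822 = 57.43 g
LOI: 119.1·0.003000 + 2287·0.05040 + 301.7·0.01470 + 159.3·0.2959 = 167.2 g
Glass = total batch minus LOI = 2867 − 167.2 = 2700 g (consistent with Σ oxide mass)
each oxide over glass, ×100, is wt %

Glass mass = 2700 g (batch 2867 − LOI 167.2).
Composition: SrO 4.154%, SiO2 56.19%, MgO 37.53%, CaO 2.127%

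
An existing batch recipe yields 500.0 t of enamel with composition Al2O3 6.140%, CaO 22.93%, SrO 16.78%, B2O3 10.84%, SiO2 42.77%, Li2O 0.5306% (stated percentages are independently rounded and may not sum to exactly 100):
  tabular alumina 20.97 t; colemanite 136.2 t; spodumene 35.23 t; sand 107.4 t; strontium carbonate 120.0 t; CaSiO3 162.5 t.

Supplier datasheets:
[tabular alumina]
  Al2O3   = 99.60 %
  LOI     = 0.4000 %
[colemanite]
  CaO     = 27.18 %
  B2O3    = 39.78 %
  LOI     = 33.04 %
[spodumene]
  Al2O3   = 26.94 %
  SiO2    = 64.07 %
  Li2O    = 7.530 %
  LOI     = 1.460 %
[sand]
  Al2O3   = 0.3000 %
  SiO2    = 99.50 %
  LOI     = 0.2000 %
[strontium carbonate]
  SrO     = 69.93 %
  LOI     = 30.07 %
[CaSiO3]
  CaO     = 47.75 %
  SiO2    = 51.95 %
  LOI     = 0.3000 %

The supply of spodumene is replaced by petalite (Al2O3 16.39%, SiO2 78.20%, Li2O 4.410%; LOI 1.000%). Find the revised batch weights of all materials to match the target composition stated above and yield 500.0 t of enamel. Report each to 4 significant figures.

Revised batch per 500.0 t enamel:
  tabular alumina: 20.67 t
  colemanite: 136.2 t
  petalite: 60.16 t
  sand: 82.78 t
  strontium carbonate: 120.0 t
  CaSiO3: 162.5 t
Total batch = 582.3 t; LOI loss = 82.42 t

In-progress results are printed (rounded to four significant digits) at each printed step; the working math carries exact precision all the way through — every reported value receives exactly one rounding. Derived quantities are carried from the weighed amounts per 500.0 t of glass in exact precision (the six compositions, glass mass, LOI, totals, yield) as quoted within the problem or answer text.
Oxide mass targets, per 500.0 t enamel:
  Al2O3: 6.140% × 500.0 = 30.70 t
  CaO: 22.93% × 500.0 = 114.6 t
  SrO: 16.78% × 500.0 = 83.90 t
  B2O3: 10.84% × 500.0 = 54.20 t
  SiO2: 42.77% × 500.0 = 213.8 t
  Li2O: 0.5306% × 500.0 = 2.653 t
Per-oxide balance check per the reported batch figures, at the basis given (target by target, the sums agree within answer rounding):
  Al2O3: 20.67·0.9960 + 60.16·0.1639 + 82.78·0.003000 = 30.70 t (target 30.70 t)
  CaO: 136.2·0.2718 + 162.5·0.4775 = 114.6 t (target 114.6 t)
  SrO: 120.0·0.6993 = 83.92 t (target 83.90 t)
  B2O3: 136.2·0.3978 = 54.18 t (target 54.20 t)
  SiO2: 60.16·0.7820 + 82.78·0.9950 + 162.5·0.5195 = 213.8 t (target 213.8 t)
  Li2O: 60.16·0.04410 = 2.653 t (target 2.653 t)
Mass balance on the glass: whole batch net of LOI = 499.9 t (per-oxide target masses sum to 500.0 t; versus the stated basis of 500.0 t — deltas are rounding alone).
Adding the batch up: Σ batch = 582.3 t; ignition loss, Σ(batch × LOI) = 82.42 t; yield, glass over the total, = 85.85%.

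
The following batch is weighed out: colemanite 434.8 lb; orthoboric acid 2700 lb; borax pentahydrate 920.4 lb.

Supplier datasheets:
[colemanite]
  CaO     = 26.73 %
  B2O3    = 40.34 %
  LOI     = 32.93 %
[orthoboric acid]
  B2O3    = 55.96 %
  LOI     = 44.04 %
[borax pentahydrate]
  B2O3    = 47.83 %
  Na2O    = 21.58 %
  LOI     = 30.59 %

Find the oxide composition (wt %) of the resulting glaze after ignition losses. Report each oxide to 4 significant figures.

Values along the way are printed rounded off to 4 significant figures at each printed step. The working math runs at full float precision end to end. Each reported value is rounded exactly once. All derived quantities are rebuilt from the weighed amounts at 2441 lb of glass at full precision (totals, glass mass, the yield, ignition loss, three oxide percentages), as written in the problem or the answer.
Mass of each oxide from the mix:
  CaO: 434.8·0.2673 = 116.2 lb
  B2O3: 434.8·0.4034 + 2700·0.5596 + 920.4·0.4783 = 2127 lb
  Na2O: 920.4·0.2158 = 198.6 lb
LOI: 434.8·0.3293 + 2700·0.4404 + 920.4·0.3059 = 1614 lb
The glass mass, total less LOI, = 4055 − 1614 = 2441 lb (equal to the oxide-mass sum)
percent by weight: oxide/glass ×100

Glass mass = 2441 lb (batch 4055 − LOI 1614).
Composition: CaO 4.760%, B2O3 87.10%, Na2O 8.136%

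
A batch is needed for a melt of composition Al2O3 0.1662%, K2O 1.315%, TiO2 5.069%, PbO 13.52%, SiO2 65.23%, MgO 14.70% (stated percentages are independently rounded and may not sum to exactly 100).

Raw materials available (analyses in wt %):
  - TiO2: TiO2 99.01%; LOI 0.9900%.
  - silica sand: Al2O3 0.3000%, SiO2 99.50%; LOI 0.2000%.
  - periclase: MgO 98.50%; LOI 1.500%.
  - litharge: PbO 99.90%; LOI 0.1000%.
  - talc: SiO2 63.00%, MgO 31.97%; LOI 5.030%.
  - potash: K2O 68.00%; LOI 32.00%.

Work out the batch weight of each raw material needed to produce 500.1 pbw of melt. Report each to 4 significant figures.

Batch per 500.1 pbw melt:
  TiO2: 25.60 pbw
  silica sand: 277.1 pbw
  periclase: 48.59 pbw
  litharge: 67.68 pbw
  talc: 80.23 pbw
  potash: 9.671 pbw
Total batch = 508.9 pbw; LOI loss = 8.734 pbw; yield = 98.28%

Mid-chain values are shown, with 4-significant-figure rounding, between the steps. All internal work holds full float precision from first step to last — each reported number is rounded once only. Derived quantities, which include yield, six oxide percentages, totals, glass mass, ignition loss, are re-derived in full precision, exactly as shown in the problem or the answer, from the batch weights per 500.1 pbw of glass.
Target masses of each oxide per 500.1 pbw melt:
  Al2O3: 0.1662% × 500.1 = 0.8312 pbw
  K2O: 1.315% × 500.1 = 6.576 pbw
  TiO2: 5.069% × 500.1 = 25.35 pbw
  PbO: 13.52% × 500.1 = 67.61 pbw
  SiO2: 65.23% × 500.1 = 326.2 pbw
  MgO: 14.70% × 500.1 = 73.51 pbw
Checking each oxide sum applying the batch weights above, per the basis as stated (target by target, the sums agree given rounding of the digits):
  Al2O3: 277.1·0.003000 = 0.8313 pbw (target 0.8312 pbw)
  K2O: 9.671·0.6800 = 6.576 pbw (target 6.576 pbw)
  TiO2: 25.60·0.9901 = 25.35 pbw (target 25.35 pbw)
  PbO: 67.68·0.9990 = 67.61 pbw (target 67.61 pbw)
  SiO2: 277.1·0.9950 + 80.23·0.6300 = 326.3 pbw (target 326.2 pbw)
  MgO: 48.59·0.9850 + 80.23·0.3197 = 73.51 pbw (target 73.51 pbw)
Glass mass check: whole batch net of LOI = 500.1 pbw (targets for the oxides total 500.1 pbw; versus the stated basis of 500.1 pbw — a pure rounding effect).
Whole-batch sum: Σ batch = 508.9 pbw; Σ batch·LOI gives LOI loss = 8.734 pbw; yield: glass divided by total = 98.28%.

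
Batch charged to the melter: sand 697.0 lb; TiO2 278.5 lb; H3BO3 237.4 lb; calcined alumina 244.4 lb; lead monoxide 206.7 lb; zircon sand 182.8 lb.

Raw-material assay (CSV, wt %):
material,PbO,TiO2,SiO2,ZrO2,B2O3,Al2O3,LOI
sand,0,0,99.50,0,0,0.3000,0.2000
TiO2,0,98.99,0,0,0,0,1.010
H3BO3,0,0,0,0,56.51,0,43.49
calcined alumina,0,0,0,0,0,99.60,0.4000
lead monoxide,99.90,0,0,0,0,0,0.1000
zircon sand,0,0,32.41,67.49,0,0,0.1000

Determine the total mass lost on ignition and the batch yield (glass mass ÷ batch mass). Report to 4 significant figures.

LOI loss = 108.8 lb; glass = 1738 lb; yield = 94.11%

Every computation runs at exact precision end to end; the intermediate values are shown (rounded to four significant figures) on the page; a single rounding produces each reported value — the derived quantities (six oxide percentages, the totals, LOI, glass mass, yield) are rebuilt using the weight values for 1738 lb of glass at full float precision, as set out in question or answer.
Per-material ignition loss:
  sand: 697.0 × 0.002000 = 1.394 lb
  TiO2: 278.5 × 0.01010 = 2.813 lb
  H3BO3: 237.4 × 0.4349 = 103.2 lb
  calcined alumina: 244.4 × 0.004000 = 0.9776 lb
  lead monoxide: 206.7 × 0.001000 = 0.2067 lb
  zircon sand: 182.8 × 0.001000 = 0.1828 lb
Total LOI = 108.8 lb
Glass = batch − LOI = 1847 − 108.8 = 1738 lb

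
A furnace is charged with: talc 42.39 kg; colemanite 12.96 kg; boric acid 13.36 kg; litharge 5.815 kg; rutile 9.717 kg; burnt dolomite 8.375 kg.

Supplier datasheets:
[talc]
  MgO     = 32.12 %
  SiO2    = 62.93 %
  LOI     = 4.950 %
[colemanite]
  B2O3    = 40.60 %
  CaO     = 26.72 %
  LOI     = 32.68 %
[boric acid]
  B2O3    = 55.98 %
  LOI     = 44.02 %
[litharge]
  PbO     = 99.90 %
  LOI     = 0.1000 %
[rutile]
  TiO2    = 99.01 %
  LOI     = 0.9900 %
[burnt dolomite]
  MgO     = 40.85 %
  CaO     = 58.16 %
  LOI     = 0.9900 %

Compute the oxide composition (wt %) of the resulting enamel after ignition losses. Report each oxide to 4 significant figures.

Glass mass = 80.22 kg (batch 92.62 − LOI 12.40).
Composition: TiO2 11.99%, B2O3 15.88%, PbO 7.242%, MgO 21.24%, SiO2 33.25%, CaO 10.39%

Intermediates are shown rounded to 4 significant figures within the worked lines; every computation holds full precision at each step — every reported result is rounded once only; derived quantities (the six compositions, the totals, LOI, net glass mass, the yield) are re-derived in exact precision using the weight values on 80.22 kg of glass, as given in either problem or answer.
Delivered oxide masses:
  TiO2: 9.717·0.9901 = 9.621 kg
  B2O3: 12.96·0.4060 + 13.36·0.5598 = 12.74 kg
  PbO: 5.815·0.9990 = 5.809 kg
  MgO: 42.39·0.3212 + 8.375·0.4085 = 17.04 kg
  SiO2: 42.39·0.6293 = 26.68 kg
  CaO: 12.96·0.2672 + 8.375·0.5816 = 8.334 kg
LOI: 42.39·0.04950 + 12.96·0.3268 + 13.36·0.4402 + 5.815·0.001000 + 9.717·0.009900 + 8.375·0.009900 = 12.40 kg
Net of LOI, the glass mass = 92.62 − 12.40 = 80.22 kg (= the summed oxide contributions)
percent share: oxide ÷ glass, ×100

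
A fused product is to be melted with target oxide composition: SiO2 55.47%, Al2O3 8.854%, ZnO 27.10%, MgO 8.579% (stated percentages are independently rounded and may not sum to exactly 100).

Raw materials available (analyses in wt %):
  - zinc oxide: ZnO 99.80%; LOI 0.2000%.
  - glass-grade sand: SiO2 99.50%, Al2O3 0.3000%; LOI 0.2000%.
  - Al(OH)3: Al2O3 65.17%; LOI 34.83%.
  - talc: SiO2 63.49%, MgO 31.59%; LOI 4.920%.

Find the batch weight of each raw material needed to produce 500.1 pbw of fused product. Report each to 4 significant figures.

Batch per 500.1 pbw fused product:
  zinc oxide: 135.8 pbw
  glass-grade sand: 192.1 pbw
  Al(OH)3: 67.06 pbw
  talc: 135.8 pbw
Total batch = 530.8 pbw; LOI loss = 30.69 pbw; yield = 94.22%

Every computation carries exact precision at every stage — in-progress results appear, rounded to four significant digits, in the working. A single rounding yields every reported number. All derived quantities, including the yield, LOI, totals, glass mass, four oxide percentages, are rebuilt using the weight values per 500.1 pbw of glass in full precision, as they appear in problem or answer.
Target masses of each oxide per 500.1 pbw fused product:
  SiO2: 55.47% × 500.1 = 277.4 pbw
  Al2O3: 8.854% × 500.1 = 44.28 pbw
  ZnO: 27.10% × 500.1 = 135.5 pbw
  MgO: 8.579% × 500.1 = 42.90 pbw
Oxide-by-oxide audit with the batch weights as given, versus the basis set out (oxide sums agree with the targets within answer rounding):
  SiO2: 192.1·0.9950 + 135.8·0.6349 = 277.4 pbw (target 277.4 pbw)
  Al2O3: 192.1·0.003000 + 67.06·0.6517 = 44.28 pbw (target 44.28 pbw)
  ZnO: 135.8·0.9980 = 135.5 pbw (target 135.5 pbw)
  MgO: 135.8·0.3159 = 42.90 pbw (target 42.90 pbw)
Consistency of the glass mass: net batch after ignition = 500.1 pbw (oxide target masses add up to 500.1 pbw; against the stated basis, 500.1 pbw — gaps are rounding artifacts).
Batch total: Σ batch = 530.8 pbw; LOI loss = Σ batch·LOI = 30.69 pbw; the yield ratio, glass ÷ batch: 94.22%.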